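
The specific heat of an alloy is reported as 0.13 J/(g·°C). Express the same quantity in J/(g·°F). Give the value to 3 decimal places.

0.072 J/(g·°F)

Since only a temperature interval is involved, the additive offset between the scales drops out.
A change of 1°F is a change of 5/9°C, so per °F the value is 0.13 × 5/9 = 0.072.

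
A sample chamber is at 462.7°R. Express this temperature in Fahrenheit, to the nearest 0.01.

In Celsius: (462.7 - 491.67) × 5/9 = -16.0944°C.
In Fahrenheit: -16.0944 × 1.8 + 32 = 3.03°F.

3.03°F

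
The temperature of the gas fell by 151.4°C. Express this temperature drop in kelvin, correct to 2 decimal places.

Celsius and kelvin degrees are the same size, so the interval is unchanged: 151.40.

151.40 K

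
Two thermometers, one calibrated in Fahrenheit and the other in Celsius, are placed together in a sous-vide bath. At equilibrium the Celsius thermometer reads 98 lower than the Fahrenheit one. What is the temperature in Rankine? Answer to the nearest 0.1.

Let x be the Fahrenheit reading; then the Celsius reading is 5/9·x - 17.7778.
(5/9·x - 17.7778) - x = -98  ⇒  (-4/9)·x = -80.2222  ⇒  x = 180.5000°F.
In Celsius: (180.5 - 32) × 5/9 = 82.5000°C.
In Rankine: 82.5000 × 1.8 + 491.67 = 640.2°R.

640.2°R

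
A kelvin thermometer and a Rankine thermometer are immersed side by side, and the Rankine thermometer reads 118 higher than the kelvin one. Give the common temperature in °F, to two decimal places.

Let x be the kelvin reading; then the Rankine reading is 1.8·x.
(1.8·x) - x = 118  ⇒  (0.8)·x = 118  ⇒  x = 147.5000 K.
In Celsius: 147.5 - 273.15 = -125.6500°C.
In Fahrenheit: -125.6500 × 1.8 + 32 = -194.17°F.

-194.17°F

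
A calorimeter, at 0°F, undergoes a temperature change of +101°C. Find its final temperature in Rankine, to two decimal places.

641.47°R

Initial temperature in Celsius: (0 - 32) × 5/9 = -17.7778°C.
Final Celsius temperature: -17.7778 + 101.0000 = 83.2222°C.
In Rankine: 83.2222 × 1.8 + 491.67 = 641.47°R.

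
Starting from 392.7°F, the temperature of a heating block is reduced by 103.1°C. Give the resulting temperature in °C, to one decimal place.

97.3°C

Initial temperature in Celsius: (392.7 - 32) × 5/9 = 200.3889°C.
Final Celsius temperature: 200.3889 - 103.1000 = 97.2889°C.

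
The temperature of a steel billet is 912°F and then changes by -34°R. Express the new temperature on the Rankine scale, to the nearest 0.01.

1337.67°R

Initial temperature in Celsius: (912 - 32) × 5/9 = 488.8889°C.
The 34°R change is an interval, so only the factor 5/9 applies: -34 × 5/9 = -18.8889°C.
Final Celsius temperature: 488.8889 - 18.8889 = 470.0000°C.
In Rankine: 470.0000 × 1.8 + 491.67 = 1337.67°R.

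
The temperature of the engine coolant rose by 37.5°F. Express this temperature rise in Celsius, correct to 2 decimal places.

20.83°C

For a temperature interval the offset drops out; only the factor 5/9 applies.
37.5 × 5/9 = 20.83.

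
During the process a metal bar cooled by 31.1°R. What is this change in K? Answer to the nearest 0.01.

For a temperature interval the offset drops out; only the factor 5/9 applies.
31.1 × 5/9 = 17.28.

17.28 K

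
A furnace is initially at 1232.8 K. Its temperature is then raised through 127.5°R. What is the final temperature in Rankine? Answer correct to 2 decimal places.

2346.54°R

Initial temperature in Celsius: 1232.8 - 273.15 = 959.6500°C.
The 127.5°R change is an interval, so only the factor 5/9 applies: +127.5 × 5/9 = +70.8333°C.
Final Celsius temperature: 959.6500 + 70.8333 = 1030.4833°C.
In Rankine: 1030.4833 × 1.8 + 491.67 = 2346.54°R.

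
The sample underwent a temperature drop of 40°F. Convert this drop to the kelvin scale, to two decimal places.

For a temperature interval the offset drops out; only the factor 5/9 applies.
40 × 5/9 = 22.22.

22.22 K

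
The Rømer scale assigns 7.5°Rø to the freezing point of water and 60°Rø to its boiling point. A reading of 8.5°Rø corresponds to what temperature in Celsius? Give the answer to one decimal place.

Linear interpolation between the fixed points: C = (8.5 - 7.5) × 100 / (60 - 7.5) = 1.9048°C.

1.9°C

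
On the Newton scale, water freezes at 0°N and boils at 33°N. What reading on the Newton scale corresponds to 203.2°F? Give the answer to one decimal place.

First in Celsius: (203.2 - 32) × 5/9 = 95.1111°C.
Linearly onto the Newton scale: 0 + (95.1111 / 100) × (33 - 0) = 31.4°N.

31.4°N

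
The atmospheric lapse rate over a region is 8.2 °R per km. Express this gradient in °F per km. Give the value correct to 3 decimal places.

The quantity depends on a temperature interval, so only the ratio of degree sizes applies; the offset between the scales is irrelevant.
A change of 1°R is a change of 1°F, so 8.2 × 1 = 8.200.

8.200 °F/km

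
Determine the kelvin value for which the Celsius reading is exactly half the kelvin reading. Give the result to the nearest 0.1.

546.3 K

Let K be the kelvin reading. The Celsius reading is C = 1·K - 273.15.
Require C = 0.5·K: 1·K - 273.15 = 0.5·K.
(0.5)·K = 273.15  ⇒  K = 546.3.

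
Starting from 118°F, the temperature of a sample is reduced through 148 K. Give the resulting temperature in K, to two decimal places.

Initial temperature in Celsius: (118 - 32) × 5/9 = 47.7778°C.
The 148 K change is an interval; Kelvin and Celsius degrees are the same size, so ΔC = -148°C.
Final Celsius temperature: 47.7778 - 148.0000 = -100.2222°C.
In kelvin: -100.2222 + 273.15 = 172.93 K.

172.93 K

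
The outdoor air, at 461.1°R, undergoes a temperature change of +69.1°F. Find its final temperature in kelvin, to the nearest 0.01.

Initial temperature in Celsius: (461.1 - 491.67) × 5/9 = -16.9833°C.
The 69.1°F change is an interval, so only the factor 5/9 applies: +69.1 × 5/9 = +38.3889°C.
Final Celsius temperature: -16.9833 + 38.3889 = 21.4056°C.
In kelvin: 21.4056 + 273.15 = 294.56 K.

294.56 K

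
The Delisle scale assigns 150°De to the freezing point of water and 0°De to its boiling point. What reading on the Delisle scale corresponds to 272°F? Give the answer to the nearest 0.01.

First in Celsius: (272 - 32) × 5/9 = 133.3333°C.
Linearly onto the Delisle scale: 150 + (133.3333 / 100) × (0 - 150) = -50.00°De.

-50.00°De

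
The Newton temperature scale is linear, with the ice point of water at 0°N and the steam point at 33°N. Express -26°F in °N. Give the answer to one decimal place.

-10.6°N

First in Celsius: (-26 - 32) × 5/9 = -32.2222°C.
Linearly onto the Newton scale: 0 + (-32.2222 / 100) × (33 - 0) = -10.6°N.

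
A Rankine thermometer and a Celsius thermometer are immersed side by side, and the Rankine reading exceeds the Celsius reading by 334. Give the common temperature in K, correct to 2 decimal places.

Let x be the Rankine reading; then the Celsius reading is 5/9·x - 273.15.
(5/9·x - 273.15) - x = -334  ⇒  (-4/9)·x = -60.85  ⇒  x = 136.9125°R.
In Celsius: (136.9125 - 491.67) × 5/9 = -197.0875°C.
In kelvin: -197.0875 + 273.15 = 76.06 K.

76.06 K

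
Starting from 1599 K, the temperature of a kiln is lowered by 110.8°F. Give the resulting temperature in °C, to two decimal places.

1264.29°C

Initial temperature in Celsius: 1599 - 273.15 = 1325.8500°C.
The 110.8°F change is an interval, so only the factor 5/9 applies: -110.8 × 5/9 = -61.5556°C.
Final Celsius temperature: 1325.8500 - 61.5556 = 1264.2944°C.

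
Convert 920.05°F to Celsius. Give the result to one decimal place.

In Celsius: (920.05 - 32) × 5/9 = 493.3611°C.

493.4°C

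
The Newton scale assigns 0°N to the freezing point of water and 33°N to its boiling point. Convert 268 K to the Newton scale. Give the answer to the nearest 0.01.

First in Celsius: 268 - 273.15 = -5.1500°C.
Linearly onto the Newton scale: 0 + (-5.1500 / 100) × (33 - 0) = -1.70°N.

-1.70°N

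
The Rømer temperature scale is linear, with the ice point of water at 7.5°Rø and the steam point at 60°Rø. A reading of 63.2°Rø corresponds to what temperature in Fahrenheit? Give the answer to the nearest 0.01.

222.97°F

Linear interpolation between the fixed points: C = (63.2 - 7.5) × 100 / (60 - 7.5) = 106.0952°C.
Then 106.0952 × 1.8 + 32 = 222.97°F.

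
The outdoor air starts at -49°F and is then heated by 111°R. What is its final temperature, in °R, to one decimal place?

Initial temperature in Celsius: (-49 - 32) × 5/9 = -45.0000°C.
The 111°R change is an interval, so only the factor 5/9 applies: +111 × 5/9 = +61.6667°C.
Final Celsius temperature: -45.0000 + 61.6667 = 16.6667°C.
In Rankine: 16.6667 × 1.8 + 491.67 = 521.7°R.

521.7°R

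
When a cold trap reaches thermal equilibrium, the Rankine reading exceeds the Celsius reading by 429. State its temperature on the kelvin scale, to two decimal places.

Let x be the Celsius reading; then the Rankine reading is 1.8·x + 491.67.
(1.8·x + 491.67) - x = 429  ⇒  (0.8)·x = -62.67  ⇒  x = -78.3375°C.
In kelvin: -78.3375 + 273.15 = 194.81 K.

194.81 K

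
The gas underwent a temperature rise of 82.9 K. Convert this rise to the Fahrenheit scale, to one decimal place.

149.2°F

An interval of 1 K corresponds to 1.8°F.
82.9 × 1.8 = 149.2.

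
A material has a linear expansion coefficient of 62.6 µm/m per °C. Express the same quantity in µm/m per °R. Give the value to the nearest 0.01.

The quantity depends on a temperature interval, so only the ratio of degree sizes applies; the offset between the scales is irrelevant.
A change of 1°R is a change of 5/9°C, so per °R the value is 62.6 × 5/9 = 34.78.

34.78 µm/m per °R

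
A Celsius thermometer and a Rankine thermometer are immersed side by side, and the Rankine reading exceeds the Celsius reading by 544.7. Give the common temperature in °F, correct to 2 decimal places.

Let x be the Celsius reading; then the Rankine reading is 1.8·x + 491.67.
(1.8·x + 491.67) - x = 544.7  ⇒  (0.8)·x = 53.03  ⇒  x = 66.2875°C.
In Fahrenheit: 66.2875 × 1.8 + 32 = 151.32°F.

151.32°F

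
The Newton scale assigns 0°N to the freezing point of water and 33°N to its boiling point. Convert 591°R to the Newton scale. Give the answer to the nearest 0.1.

First in Celsius: (591 - 491.67) × 5/9 = 55.1833°C.
Linearly onto the Newton scale: 0 + (55.1833 / 100) × (33 - 0) = 18.2°N.

18.2°N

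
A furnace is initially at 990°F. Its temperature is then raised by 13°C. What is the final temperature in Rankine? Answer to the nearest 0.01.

Initial temperature in Celsius: (990 - 32) × 5/9 = 532.2222°C.
Final Celsius temperature: 532.2222 + 13.0000 = 545.2222°C.
In Rankine: 545.2222 × 1.8 + 491.67 = 1473.07°R.

1473.07°R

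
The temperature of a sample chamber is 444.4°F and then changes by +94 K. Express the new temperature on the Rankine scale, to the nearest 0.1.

1073.3°R

Initial temperature in Celsius: (444.4 - 32) × 5/9 = 229.1111°C.
The 94 K change is an interval; Kelvin and Celsius degrees are the same size, so ΔC = +94°C.
Final Celsius temperature: 229.1111 + 94.0000 = 323.1111°C.
In Rankine: 323.1111 × 1.8 + 491.67 = 1073.3°R.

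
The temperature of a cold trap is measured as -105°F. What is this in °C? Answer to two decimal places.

-76.11°C

In Celsius: (-105 - 32) × 5/9 = -76.1111°C.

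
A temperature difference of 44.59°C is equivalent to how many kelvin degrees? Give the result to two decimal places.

44.59 K

Celsius and kelvin degrees are the same size, so the interval is unchanged: 44.59.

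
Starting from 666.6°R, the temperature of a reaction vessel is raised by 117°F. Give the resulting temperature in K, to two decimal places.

435.33 K

Initial temperature in Celsius: (666.6 - 491.67) × 5/9 = 97.1833°C.
The 117°F change is an interval, so only the factor 5/9 applies: +117 × 5/9 = +65.0000°C.
Final Celsius temperature: 97.1833 + 65.0000 = 162.1833°C.
In kelvin: 162.1833 + 273.15 = 435.33 K.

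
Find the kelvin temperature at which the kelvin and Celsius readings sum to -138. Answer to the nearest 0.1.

67.6 K

Let K be the kelvin reading. The Celsius reading is C = 1·K - 273.15.
Require K + C = -138: (2)·K - 273.15 = -138.
K = (-138 + 273.15) / (2) = 67.6.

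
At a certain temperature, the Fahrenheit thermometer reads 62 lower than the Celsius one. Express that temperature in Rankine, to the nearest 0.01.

280.17°R

Let x be the Celsius reading; then the Fahrenheit reading is 1.8·x + 32.
(1.8·x + 32) - x = -62  ⇒  (0.8)·x = -94  ⇒  x = -117.5000°C.
In Rankine: -117.5000 × 1.8 + 491.67 = 280.17°R.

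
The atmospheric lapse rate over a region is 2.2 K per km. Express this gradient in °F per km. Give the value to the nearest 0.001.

3.960 °F/km

The quantity depends on a temperature interval, so only the ratio of degree sizes applies; the offset between the scales is irrelevant.
A change of 1 K is a change of 1.8°F, so 2.2 × 1.8 = 3.960.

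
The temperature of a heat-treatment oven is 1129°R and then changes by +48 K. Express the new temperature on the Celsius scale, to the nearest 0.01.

402.07°C

Initial temperature in Celsius: (1129 - 491.67) × 5/9 = 354.0722°C.
The 48 K change is an interval; Kelvin and Celsius degrees are the same size, so ΔC = +48°C.
Final Celsius temperature: 354.0722 + 48.0000 = 402.0722°C.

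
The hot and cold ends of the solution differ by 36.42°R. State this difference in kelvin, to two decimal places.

20.23 K

Only the scale ratio 5/9 matters for a change in temperature.
36.42 × 5/9 = 20.23.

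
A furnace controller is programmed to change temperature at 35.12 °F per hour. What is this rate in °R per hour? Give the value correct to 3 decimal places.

Since only a temperature interval is involved, the additive offset between the scales drops out.
A change of 1°F is a change of 1°R, so 35.12 × 1 = 35.120.

35.120 °R/hour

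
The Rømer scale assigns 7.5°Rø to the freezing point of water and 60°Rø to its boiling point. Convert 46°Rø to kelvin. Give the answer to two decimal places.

Linear interpolation between the fixed points: C = (46 - 7.5) × 100 / (60 - 7.5) = 73.3333°C.
Then 73.3333 + 273.15 = 346.48 K.

346.48 K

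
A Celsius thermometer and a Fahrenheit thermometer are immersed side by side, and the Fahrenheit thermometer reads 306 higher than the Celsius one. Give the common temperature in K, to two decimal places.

615.65 K

Let x be the Celsius reading; then the Fahrenheit reading is 1.8·x + 32.
(1.8·x + 32) - x = 306  ⇒  (0.8)·x = 274  ⇒  x = 342.5000°C.
In kelvin: 342.5000 + 273.15 = 615.65 K.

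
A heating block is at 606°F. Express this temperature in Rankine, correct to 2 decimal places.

In Celsius: (606 - 32) × 5/9 = 318.8889°C.
In Rankine: 318.8889 × 1.8 + 491.67 = 1065.67°R.

1065.67°R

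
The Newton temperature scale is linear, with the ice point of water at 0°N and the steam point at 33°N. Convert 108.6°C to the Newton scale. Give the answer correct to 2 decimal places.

35.84°N

Linearly onto the Newton scale: 0 + (108.6000 / 100) × (33 - 0) = 35.84°N.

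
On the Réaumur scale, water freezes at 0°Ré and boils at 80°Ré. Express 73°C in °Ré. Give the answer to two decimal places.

58.40°Ré

Linearly onto the Réaumur scale: 0 + (73.0000 / 100) × (80 - 0) = 58.40°Ré.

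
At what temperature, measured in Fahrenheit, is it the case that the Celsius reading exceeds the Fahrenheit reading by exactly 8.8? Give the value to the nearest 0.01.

-59.80°F

Let F be the Fahrenheit reading. The Celsius reading is C = 5/9·F - 17.7778.
Require C - F = 8.8: (-4/9)·F - 17.7778 = 8.8.
F = (8.8 + 17.7778) / (-4/9) = -59.80.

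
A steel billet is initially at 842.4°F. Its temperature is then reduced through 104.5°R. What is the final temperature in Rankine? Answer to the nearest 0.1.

Initial temperature in Celsius: (842.4 - 32) × 5/9 = 450.2222°C.
The 104.5°R change is an interval, so only the factor 5/9 applies: -104.5 × 5/9 = -58.0556°C.
Final Celsius temperature: 450.2222 - 58.0556 = 392.1667°C.
In Rankine: 392.1667 × 1.8 + 491.67 = 1197.6°R.

1197.6°R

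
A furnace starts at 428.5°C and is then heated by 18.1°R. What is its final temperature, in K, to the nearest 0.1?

The 18.1°R change is an interval, so only the factor 5/9 applies: +18.1 × 5/9 = +10.0556°C.
Final Celsius temperature: 428.5000 + 10.0556 = 438.5556°C.
In kelvin: 438.5556 + 273.15 = 711.7 K.

711.7 K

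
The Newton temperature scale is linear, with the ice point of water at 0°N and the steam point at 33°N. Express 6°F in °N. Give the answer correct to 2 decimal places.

-4.77°N

First in Celsius: (6 - 32) × 5/9 = -14.4444°C.
Linearly onto the Newton scale: 0 + (-14.4444 / 100) × (33 - 0) = -4.77°N.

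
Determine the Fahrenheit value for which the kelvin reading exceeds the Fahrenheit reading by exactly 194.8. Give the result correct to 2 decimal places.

136.29°F

Let F be the Fahrenheit reading. The kelvin reading is K = 5/9·F + 255.372.
Require K - F = 194.8: (-4/9)·F + 255.372 = 194.8.
F = (194.8 - 255.372) / (-4/9) = 136.29.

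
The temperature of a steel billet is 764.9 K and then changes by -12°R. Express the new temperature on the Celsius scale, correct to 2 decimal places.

Initial temperature in Celsius: 764.9 - 273.15 = 491.7500°C.
The 12°R change is an interval, so only the factor 5/9 applies: -12 × 5/9 = -6.6667°C.
Final Celsius temperature: 491.7500 - 6.6667 = 485.0833°C.

485.08°C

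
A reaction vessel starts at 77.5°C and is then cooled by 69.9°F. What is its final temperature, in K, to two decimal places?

311.82 K

The 69.9°F change is an interval, so only the factor 5/9 applies: -69.9 × 5/9 = -38.8333°C.
Final Celsius temperature: 77.5000 - 38.8333 = 38.6667°C.
In kelvin: 38.6667 + 273.15 = 311.82 K.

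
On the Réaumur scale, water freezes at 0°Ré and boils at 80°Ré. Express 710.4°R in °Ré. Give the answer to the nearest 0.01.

97.21°Ré

First in Celsius: (710.4 - 491.67) × 5/9 = 121.5167°C.
Linearly onto the Réaumur scale: 0 + (121.5167 / 100) × (80 - 0) = 97.21°Ré.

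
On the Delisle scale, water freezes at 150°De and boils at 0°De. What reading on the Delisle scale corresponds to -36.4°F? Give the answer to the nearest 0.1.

First in Celsius: (-36.4 - 32) × 5/9 = -38.0000°C.
Linearly onto the Delisle scale: 150 + (-38.0000 / 100) × (0 - 150) = 207.0°De.

207.0°De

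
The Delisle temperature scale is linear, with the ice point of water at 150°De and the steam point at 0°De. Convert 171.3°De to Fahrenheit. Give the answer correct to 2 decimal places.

Linear interpolation between the fixed points: C = (171.3 - 150) × 100 / (0 - 150) = -14.2000°C.
Then -14.2000 × 1.8 + 32 = 6.44°F.

6.44°F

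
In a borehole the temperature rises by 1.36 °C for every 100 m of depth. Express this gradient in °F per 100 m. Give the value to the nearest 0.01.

2.45 °F/100 m

The quantity depends on a temperature interval, so only the ratio of degree sizes applies; the offset between the scales is irrelevant.
A change of 1°C is a change of 1.8°F, so 1.36 × 1.8 = 2.45.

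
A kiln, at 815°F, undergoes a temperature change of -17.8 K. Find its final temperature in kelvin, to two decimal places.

Initial temperature in Celsius: (815 - 32) × 5/9 = 435.0000°C.
The 17.8 K change is an interval; Kelvin and Celsius degrees are the same size, so ΔC = -17.8°C.
Final Celsius temperature: 435.0000 - 17.8000 = 417.2000°C.
In kelvin: 417.2000 + 273.15 = 690.35 K.

690.35 K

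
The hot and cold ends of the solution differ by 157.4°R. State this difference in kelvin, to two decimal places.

87.44 K

For a temperature interval the offset drops out; only the factor 5/9 applies.
157.4 × 5/9 = 87.44.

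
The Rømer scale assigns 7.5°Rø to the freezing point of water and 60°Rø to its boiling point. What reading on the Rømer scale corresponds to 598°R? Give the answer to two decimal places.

38.51°Rø

First in Celsius: (598 - 491.67) × 5/9 = 59.0722°C.
Linearly onto the Rømer scale: 7.5 + (59.0722 / 100) × (60 - 7.5) = 38.51°Rø.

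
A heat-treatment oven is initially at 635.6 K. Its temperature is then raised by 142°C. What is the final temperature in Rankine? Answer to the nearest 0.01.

Initial temperature in Celsius: 635.6 - 273.15 = 362.4500°C.
Final Celsius temperature: 362.4500 + 142.0000 = 504.4500°C.
In Rankine: 504.4500 × 1.8 + 491.67 = 1399.68°R.

1399.68°R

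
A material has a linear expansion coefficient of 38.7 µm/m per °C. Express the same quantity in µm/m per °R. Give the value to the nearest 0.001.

The quantity depends on a temperature interval, so only the ratio of degree sizes applies; the offset between the scales is irrelevant.
A change of 1°R is a change of 5/9°C, so per °R the value is 38.7 × 5/9 = 21.500.

21.500 µm/m per °R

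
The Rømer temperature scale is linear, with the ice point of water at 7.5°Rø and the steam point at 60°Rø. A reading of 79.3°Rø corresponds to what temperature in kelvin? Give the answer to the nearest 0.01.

409.91 K

Linear interpolation between the fixed points: C = (79.3 - 7.5) × 100 / (60 - 7.5) = 136.7619°C.
Then 136.7619 + 273.15 = 409.91 K.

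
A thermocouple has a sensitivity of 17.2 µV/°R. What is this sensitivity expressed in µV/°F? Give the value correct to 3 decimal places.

17.200 µV/°F

Since only a temperature interval is involved, the additive offset between the scales drops out.
A change of 1°F is a change of 1°R, so per °F the value is 17.2 × 1 = 17.200.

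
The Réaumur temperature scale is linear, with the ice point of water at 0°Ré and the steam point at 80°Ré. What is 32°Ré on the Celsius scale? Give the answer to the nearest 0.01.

Linear interpolation between the fixed points: C = (32 - 0) × 100 / (80 - 0) = 40.0000°C.

40.00°C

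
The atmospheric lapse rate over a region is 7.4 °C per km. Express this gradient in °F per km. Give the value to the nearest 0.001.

The quantity depends on a temperature interval, so only the ratio of degree sizes applies; the offset between the scales is irrelevant.
A change of 1°C is a change of 1.8°F, so 7.4 × 1.8 = 13.320.

13.320 °F/km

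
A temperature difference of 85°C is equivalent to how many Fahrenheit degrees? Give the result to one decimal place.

153.0°F

Only the scale ratio 1.8 matters for a change in temperature.
85 × 1.8 = 153.0.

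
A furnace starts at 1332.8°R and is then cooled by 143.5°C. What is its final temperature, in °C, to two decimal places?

Initial temperature in Celsius: (1332.8 - 491.67) × 5/9 = 467.2944°C.
Final Celsius temperature: 467.2944 - 143.5000 = 323.7944°C.

323.79°C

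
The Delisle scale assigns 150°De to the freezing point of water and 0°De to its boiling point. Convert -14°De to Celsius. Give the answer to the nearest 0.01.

Linear interpolation between the fixed points: C = (-14 - 150) × 100 / (0 - 150) = 109.3333°C.

109.33°C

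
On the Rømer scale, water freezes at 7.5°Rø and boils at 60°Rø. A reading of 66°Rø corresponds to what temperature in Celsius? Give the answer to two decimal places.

111.43°C

Linear interpolation between the fixed points: C = (66 - 7.5) × 100 / (60 - 7.5) = 111.4286°C.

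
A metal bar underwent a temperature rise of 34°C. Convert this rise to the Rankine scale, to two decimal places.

61.20°R

An interval of 1°C corresponds to 1.8°R.
34 × 1.8 = 61.20.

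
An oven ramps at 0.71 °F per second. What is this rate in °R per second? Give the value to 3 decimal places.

The quantity depends on a temperature interval, so only the ratio of degree sizes applies; the offset between the scales is irrelevant.
A change of 1°F is a change of 1°R, so 0.71 × 1 = 0.710.

0.710 °R/second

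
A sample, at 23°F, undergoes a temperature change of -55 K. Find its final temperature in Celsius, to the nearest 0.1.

Initial temperature in Celsius: (23 - 32) × 5/9 = -5.0000°C.
The 55 K change is an interval; Kelvin and Celsius degrees are the same size, so ΔC = -55°C.
Final Celsius temperature: -5.0000 - 55.0000 = -60.0000°C.

-60.0°C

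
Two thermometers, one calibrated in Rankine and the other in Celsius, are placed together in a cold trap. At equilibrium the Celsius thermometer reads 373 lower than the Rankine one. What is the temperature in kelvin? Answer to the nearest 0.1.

Let x be the Rankine reading; then the Celsius reading is 5/9·x - 273.15.
(5/9·x - 273.15) - x = -373  ⇒  (-4/9)·x = -99.85  ⇒  x = 224.6625°R.
In Celsius: (224.6625 - 491.67) × 5/9 = -148.3375°C.
In kelvin: -148.3375 + 273.15 = 124.8 K.

124.8 K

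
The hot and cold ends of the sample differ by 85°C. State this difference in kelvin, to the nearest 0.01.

Celsius and kelvin degrees are the same size, so the interval is unchanged: 85.00.

85.00 K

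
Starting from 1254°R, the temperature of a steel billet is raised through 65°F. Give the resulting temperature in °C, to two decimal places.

Initial temperature in Celsius: (1254 - 491.67) × 5/9 = 423.5167°C.
The 65°F change is an interval, so only the factor 5/9 applies: +65 × 5/9 = +36.1111°C.
Final Celsius temperature: 423.5167 + 36.1111 = 459.6278°C.

459.63°C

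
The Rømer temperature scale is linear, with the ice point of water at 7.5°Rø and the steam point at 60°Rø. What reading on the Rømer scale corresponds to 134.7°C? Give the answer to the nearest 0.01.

78.22°Rø

Linearly onto the Rømer scale: 7.5 + (134.7000 / 100) × (60 - 7.5) = 78.22°Rø.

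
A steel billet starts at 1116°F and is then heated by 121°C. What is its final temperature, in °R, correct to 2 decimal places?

Initial temperature in Celsius: (1116 - 32) × 5/9 = 602.2222°C.
Final Celsius temperature: 602.2222 + 121.0000 = 723.2222°C.
In Rankine: 723.2222 × 1.8 + 491.67 = 1793.47°R.

1793.47°R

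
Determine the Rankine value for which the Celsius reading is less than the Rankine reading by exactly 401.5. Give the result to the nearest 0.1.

Let R be the Rankine reading. The Celsius reading is C = 5/9·R - 273.15.
Require C - R = -401.5: (-4/9)·R - 273.15 = -401.5.
R = (-401.5 + 273.15) / (-4/9) = 288.8.

288.8°R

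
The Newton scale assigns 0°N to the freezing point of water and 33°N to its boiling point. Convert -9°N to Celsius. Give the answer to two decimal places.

Linear interpolation between the fixed points: C = (-9 - 0) × 100 / (33 - 0) = -27.2727°C.

-27.27°C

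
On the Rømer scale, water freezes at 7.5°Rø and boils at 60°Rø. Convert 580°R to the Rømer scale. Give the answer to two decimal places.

33.26°Rø

First in Celsius: (580 - 491.67) × 5/9 = 49.0722°C.
Linearly onto the Rømer scale: 7.5 + (49.0722 / 100) × (60 - 7.5) = 33.26°Rø.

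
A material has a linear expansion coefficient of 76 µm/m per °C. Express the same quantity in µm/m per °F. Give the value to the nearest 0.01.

42.22 µm/m per °F

Since only a temperature interval is involved, the additive offset between the scales drops out.
A change of 1°F is a change of 5/9°C, so per °F the value is 76 × 5/9 = 42.22.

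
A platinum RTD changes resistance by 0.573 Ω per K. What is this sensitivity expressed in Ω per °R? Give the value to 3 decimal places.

0.318 Ω per °R

The quantity depends on a temperature interval, so only the ratio of degree sizes applies; the offset between the scales is irrelevant.
A change of 1°R is a change of 5/9 K, so per °R the value is 0.573 × 5/9 = 0.318.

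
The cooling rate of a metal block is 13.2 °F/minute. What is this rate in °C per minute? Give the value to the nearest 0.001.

The quantity depends on a temperature interval, so only the ratio of degree sizes applies; the offset between the scales is irrelevant.
A change of 1°F is a change of 5/9°C, so 13.2 × 5/9 = 7.333.

7.333 °C/minute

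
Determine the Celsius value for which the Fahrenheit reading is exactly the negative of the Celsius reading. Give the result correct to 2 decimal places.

Let C be the Celsius reading. The Fahrenheit reading is F = 1.8·C + 32.
Require F = -1·C: 1.8·C + 32 = -1·C.
(2.8)·C = -32  ⇒  C = -11.43.

-11.43°C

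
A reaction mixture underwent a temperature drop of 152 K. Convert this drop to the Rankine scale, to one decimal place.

273.6°R

For a temperature interval the offset drops out; only the factor 1.8 applies.
152 × 1.8 = 273.6.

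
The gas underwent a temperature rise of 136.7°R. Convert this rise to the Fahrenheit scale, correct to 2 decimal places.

Rankine and Fahrenheit degrees are the same size, so the interval is unchanged: 136.70.

136.70°F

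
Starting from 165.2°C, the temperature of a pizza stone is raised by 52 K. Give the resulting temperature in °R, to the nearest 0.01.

882.63°R

The 52 K change is an interval; Kelvin and Celsius degrees are the same size, so ΔC = +52°C.
Final Celsius temperature: 165.2000 + 52.0000 = 217.2000°C.
In Rankine: 217.2000 × 1.8 + 491.67 = 882.63°R.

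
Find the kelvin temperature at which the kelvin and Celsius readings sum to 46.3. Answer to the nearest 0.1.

159.7 K

Let K be the kelvin reading. The Celsius reading is C = 1·K - 273.15.
Require K + C = 46.3: (2)·K - 273.15 = 46.3.
K = (46.3 + 273.15) / (2) = 159.7.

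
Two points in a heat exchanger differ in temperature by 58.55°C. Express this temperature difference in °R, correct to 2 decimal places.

Only the scale ratio 1.8 matters for a change in temperature.
58.55 × 1.8 = 105.39.

105.39°R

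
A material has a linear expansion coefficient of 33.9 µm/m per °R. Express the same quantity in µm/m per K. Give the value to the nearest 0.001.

The quantity depends on a temperature interval, so only the ratio of degree sizes applies; the offset between the scales is irrelevant.
A change of 1 K is a change of 1.8°R, so per K the value is 33.9 × 1.8 = 61.020.

61.020 µm/m per K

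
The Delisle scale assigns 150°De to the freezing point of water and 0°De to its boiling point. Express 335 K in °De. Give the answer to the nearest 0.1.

First in Celsius: 335 - 273.15 = 61.8500°C.
Linearly onto the Delisle scale: 150 + (61.8500 / 100) × (0 - 150) = 57.2°De.

57.2°De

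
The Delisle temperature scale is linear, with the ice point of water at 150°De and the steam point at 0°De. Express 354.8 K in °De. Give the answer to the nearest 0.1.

First in Celsius: 354.8 - 273.15 = 81.6500°C.
Linearly onto the Delisle scale: 150 + (81.6500 / 100) × (0 - 150) = 27.5°De.

27.5°De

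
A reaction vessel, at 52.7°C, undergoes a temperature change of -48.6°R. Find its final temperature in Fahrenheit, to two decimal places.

The 48.6°R change is an interval, so only the factor 5/9 applies: -48.6 × 5/9 = -27.0000°C.
Final Celsius temperature: 52.7000 - 27.0000 = 25.7000°C.
In Fahrenheit: 25.7000 × 1.8 + 32 = 78.26°F.

78.26°F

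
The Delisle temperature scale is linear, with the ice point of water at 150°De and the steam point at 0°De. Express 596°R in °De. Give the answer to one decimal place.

First in Celsius: (596 - 491.67) × 5/9 = 57.9611°C.
Linearly onto the Delisle scale: 150 + (57.9611 / 100) × (0 - 150) = 63.1°De.

63.1°De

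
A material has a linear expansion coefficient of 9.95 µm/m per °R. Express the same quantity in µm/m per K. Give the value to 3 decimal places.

17.910 µm/m per K

Since only a temperature interval is involved, the additive offset between the scales drops out.
A change of 1 K is a change of 1.8°R, so per K the value is 9.95 × 1.8 = 17.910.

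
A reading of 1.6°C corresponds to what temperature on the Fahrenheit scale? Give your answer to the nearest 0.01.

34.88°F

In Fahrenheit: 1.6000 × 1.8 + 32 = 34.88°F.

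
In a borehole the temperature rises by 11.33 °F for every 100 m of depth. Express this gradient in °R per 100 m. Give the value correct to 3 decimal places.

Since only a temperature interval is involved, the additive offset between the scales drops out.
A change of 1°F is a change of 1°R, so 11.33 × 1 = 11.330.

11.330 °R/100 m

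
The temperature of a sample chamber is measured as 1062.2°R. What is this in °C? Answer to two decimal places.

316.96°C

In Celsius: (1062.2 - 491.67) × 5/9 = 316.9611°C.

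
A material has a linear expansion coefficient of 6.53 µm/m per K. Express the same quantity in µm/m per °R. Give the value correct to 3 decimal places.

3.628 µm/m per °R

Since only a temperature interval is involved, the additive offset between the scales drops out.
A change of 1°R is a change of 5/9 K, so per °R the value is 6.53 × 5/9 = 3.628.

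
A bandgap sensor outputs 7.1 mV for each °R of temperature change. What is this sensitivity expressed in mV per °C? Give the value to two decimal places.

Since only a temperature interval is involved, the additive offset between the scales drops out.
A change of 1°C is a change of 1.8°R, so per °C the value is 7.1 × 1.8 = 12.78.

12.78 mV per °C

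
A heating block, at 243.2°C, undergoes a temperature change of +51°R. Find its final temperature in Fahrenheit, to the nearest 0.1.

The 51°R change is an interval, so only the factor 5/9 applies: +51 × 5/9 = +28.3333°C.
Final Celsius temperature: 243.2000 + 28.3333 = 271.5333°C.
In Fahrenheit: 271.5333 × 1.8 + 32 = 520.8°F.

520.8°F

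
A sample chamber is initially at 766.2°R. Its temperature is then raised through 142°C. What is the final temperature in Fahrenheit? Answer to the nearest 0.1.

562.1°F

Initial temperature in Celsius: (766.2 - 491.67) × 5/9 = 152.5167°C.
Final Celsius temperature: 152.5167 + 142.0000 = 294.5167°C.
In Fahrenheit: 294.5167 × 1.8 + 32 = 562.1°F.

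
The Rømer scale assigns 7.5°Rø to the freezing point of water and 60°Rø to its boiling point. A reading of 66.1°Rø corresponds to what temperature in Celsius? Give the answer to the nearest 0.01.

111.62°C

Linear interpolation between the fixed points: C = (66.1 - 7.5) × 100 / (60 - 7.5) = 111.6190°C.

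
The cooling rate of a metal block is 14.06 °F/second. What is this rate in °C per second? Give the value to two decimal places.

The quantity depends on a temperature interval, so only the ratio of degree sizes applies; the offset between the scales is irrelevant.
A change of 1°F is a change of 5/9°C, so 14.06 × 5/9 = 7.81.

7.81 °C/second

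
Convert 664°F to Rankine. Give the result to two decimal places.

1123.67°R

In Celsius: (664 - 32) × 5/9 = 351.1111°C.
In Rankine: 351.1111 × 1.8 + 491.67 = 1123.67°R.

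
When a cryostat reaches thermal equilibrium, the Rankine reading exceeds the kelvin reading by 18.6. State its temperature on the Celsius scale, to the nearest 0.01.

Let x be the kelvin reading; then the Rankine reading is 1.8·x.
(1.8·x) - x = 18.6  ⇒  (0.8)·x = 18.6  ⇒  x = 23.2500 K.
In Celsius: 23.25 - 273.15 = -249.90°C.

-249.90°C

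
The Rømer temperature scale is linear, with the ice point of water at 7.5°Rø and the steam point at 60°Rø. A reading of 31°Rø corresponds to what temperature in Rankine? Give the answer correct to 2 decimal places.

572.24°R

Linear interpolation between the fixed points: C = (31 - 7.5) × 100 / (60 - 7.5) = 44.7619°C.
Then 44.7619 × 1.8 + 491.67 = 572.24°R.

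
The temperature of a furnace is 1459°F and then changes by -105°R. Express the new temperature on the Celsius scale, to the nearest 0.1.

734.4°C

Initial temperature in Celsius: (1459 - 32) × 5/9 = 792.7778°C.
The 105°R change is an interval, so only the factor 5/9 applies: -105 × 5/9 = -58.3333°C.
Final Celsius temperature: 792.7778 - 58.3333 = 734.4444°C.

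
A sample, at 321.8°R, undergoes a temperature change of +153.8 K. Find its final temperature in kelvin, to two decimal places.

Initial temperature in Celsius: (321.8 - 491.67) × 5/9 = -94.3722°C.
The 153.8 K change is an interval; Kelvin and Celsius degrees are the same size, so ΔC = +153.8°C.
Final Celsius temperature: -94.3722 + 153.8000 = 59.4278°C.
In kelvin: 59.4278 + 273.15 = 332.58 K.

332.58 K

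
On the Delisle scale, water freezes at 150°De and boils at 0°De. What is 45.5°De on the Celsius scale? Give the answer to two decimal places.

Linear interpolation between the fixed points: C = (45.5 - 150) × 100 / (0 - 150) = 69.6667°C.

69.67°C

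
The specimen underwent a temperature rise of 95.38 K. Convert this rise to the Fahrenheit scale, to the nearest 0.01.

Only the scale ratio 1.8 matters for a change in temperature.
95.38 × 1.8 = 171.68.

171.68°F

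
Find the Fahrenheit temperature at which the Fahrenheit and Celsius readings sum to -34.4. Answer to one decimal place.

-10.7°F

Let F be the Fahrenheit reading. The Celsius reading is C = 5/9·F - 17.7778.
Require F + C = -34.4: (14/9)·F - 17.7778 = -34.4.
F = (-34.4 + 17.7778) / (14/9) = -10.7.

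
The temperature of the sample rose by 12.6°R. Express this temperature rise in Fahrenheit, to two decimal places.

12.60°F

Rankine and Fahrenheit degrees are the same size, so the interval is unchanged: 12.60.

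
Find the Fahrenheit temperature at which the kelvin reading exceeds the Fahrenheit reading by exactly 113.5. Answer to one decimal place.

Let F be the Fahrenheit reading. The kelvin reading is K = 5/9·F + 255.372.
Require K - F = 113.5: (-4/9)·F + 255.372 = 113.5.
F = (113.5 - 255.372) / (-4/9) = 319.2.

319.2°F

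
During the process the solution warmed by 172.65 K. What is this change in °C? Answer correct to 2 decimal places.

Kelvin and Celsius degrees are the same size, so the interval is unchanged: 172.65.

172.65°C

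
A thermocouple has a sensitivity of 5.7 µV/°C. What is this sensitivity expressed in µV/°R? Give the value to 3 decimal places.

3.167 µV/°R

Since only a temperature interval is involved, the additive offset between the scales drops out.
A change of 1°R is a change of 5/9°C, so per °R the value is 5.7 × 5/9 = 3.167.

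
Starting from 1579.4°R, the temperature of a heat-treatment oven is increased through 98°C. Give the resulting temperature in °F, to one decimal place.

1296.1°F

Initial temperature in Celsius: (1579.4 - 491.67) × 5/9 = 604.2944°C.
Final Celsius temperature: 604.2944 + 98.0000 = 702.2944°C.
In Fahrenheit: 702.2944 × 1.8 + 32 = 1296.1°F.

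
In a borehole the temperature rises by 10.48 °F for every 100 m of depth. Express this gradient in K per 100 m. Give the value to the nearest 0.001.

5.822 K/100 m

The quantity depends on a temperature interval, so only the ratio of degree sizes applies; the offset between the scales is irrelevant.
A change of 1°F is a change of 5/9 K, so 10.48 × 5/9 = 5.822.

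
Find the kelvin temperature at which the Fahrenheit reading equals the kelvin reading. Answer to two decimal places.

574.59 K

Let K be the kelvin reading. The Fahrenheit reading is F = 1.8·K - 459.67.
Set F = K: 1.8·K - 459.67 = K.
(0.8)·K = 459.67  ⇒  K = 574.59.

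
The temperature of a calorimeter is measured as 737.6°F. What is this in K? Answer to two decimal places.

665.15 K

In Celsius: (737.6 - 32) × 5/9 = 392.0000°C.
In kelvin: 392.0000 + 273.15 = 665.15 K.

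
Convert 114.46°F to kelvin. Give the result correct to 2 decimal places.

In Celsius: (114.46 - 32) × 5/9 = 45.8111°C.
In kelvin: 45.8111 + 273.15 = 318.96 K.

318.96 K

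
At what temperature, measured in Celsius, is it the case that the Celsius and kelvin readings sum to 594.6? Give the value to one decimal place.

160.7°C

Let C be the Celsius reading. The kelvin reading is K = 1·C + 273.15.
Require C + K = 594.6: (2)·C + 273.15 = 594.6.
C = (594.6 - 273.15) / (2) = 160.7.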